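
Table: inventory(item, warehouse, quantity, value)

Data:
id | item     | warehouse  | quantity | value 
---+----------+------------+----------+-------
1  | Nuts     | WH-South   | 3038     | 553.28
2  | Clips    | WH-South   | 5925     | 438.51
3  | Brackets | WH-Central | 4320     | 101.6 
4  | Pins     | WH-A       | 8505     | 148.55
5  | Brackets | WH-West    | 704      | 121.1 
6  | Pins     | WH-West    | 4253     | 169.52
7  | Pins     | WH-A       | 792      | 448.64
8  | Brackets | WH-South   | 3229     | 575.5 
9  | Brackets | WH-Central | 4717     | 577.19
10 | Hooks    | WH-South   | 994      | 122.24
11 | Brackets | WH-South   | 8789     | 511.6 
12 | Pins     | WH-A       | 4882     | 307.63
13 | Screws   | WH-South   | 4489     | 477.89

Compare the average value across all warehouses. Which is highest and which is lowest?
SELECT warehouse, AVG(value)
FROM inventory
GROUP BY warehouse
ORDER BY AVG(value)

All groups:
  WH-West: 145.31
  WH-A: 301.61
  WH-Central: 339.40
  WH-South: 446.50

Highest: WH-South (446.50)
Lowest: WH-West (145.31)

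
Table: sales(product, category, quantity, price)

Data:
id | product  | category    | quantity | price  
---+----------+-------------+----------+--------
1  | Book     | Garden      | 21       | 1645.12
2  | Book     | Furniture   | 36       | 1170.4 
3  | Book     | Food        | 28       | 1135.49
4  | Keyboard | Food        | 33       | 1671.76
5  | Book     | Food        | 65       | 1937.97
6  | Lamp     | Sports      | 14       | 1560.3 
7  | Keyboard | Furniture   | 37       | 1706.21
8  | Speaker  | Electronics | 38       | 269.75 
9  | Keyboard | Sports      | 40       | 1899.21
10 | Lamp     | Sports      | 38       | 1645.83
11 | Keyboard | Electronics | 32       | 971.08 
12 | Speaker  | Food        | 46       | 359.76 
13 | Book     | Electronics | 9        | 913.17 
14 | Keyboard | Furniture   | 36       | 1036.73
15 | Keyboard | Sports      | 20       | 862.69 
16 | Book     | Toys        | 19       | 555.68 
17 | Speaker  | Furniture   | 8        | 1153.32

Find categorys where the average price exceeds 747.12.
SELECT category, AVG(price)
FROM sales
GROUP BY category
HAVING AVG(price) > 747.12

Result:
  Food: avg=1276.25
  Furniture: avg=1266.67
  Garden: avg=1645.12
  Sports: avg=1492.01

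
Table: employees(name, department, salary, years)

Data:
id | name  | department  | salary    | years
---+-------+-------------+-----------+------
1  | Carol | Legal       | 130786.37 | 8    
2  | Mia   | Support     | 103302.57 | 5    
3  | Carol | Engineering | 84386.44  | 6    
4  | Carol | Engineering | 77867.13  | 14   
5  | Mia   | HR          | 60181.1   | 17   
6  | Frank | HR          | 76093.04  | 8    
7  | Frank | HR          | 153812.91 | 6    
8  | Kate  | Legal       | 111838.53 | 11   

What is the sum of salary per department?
SELECT department, SUM(salary) as result
FROM employees
GROUP BY department

Result:
  Engineering: 162253.57
  HR: 290087.05
  Legal: 242624.90
  Support: 103302.57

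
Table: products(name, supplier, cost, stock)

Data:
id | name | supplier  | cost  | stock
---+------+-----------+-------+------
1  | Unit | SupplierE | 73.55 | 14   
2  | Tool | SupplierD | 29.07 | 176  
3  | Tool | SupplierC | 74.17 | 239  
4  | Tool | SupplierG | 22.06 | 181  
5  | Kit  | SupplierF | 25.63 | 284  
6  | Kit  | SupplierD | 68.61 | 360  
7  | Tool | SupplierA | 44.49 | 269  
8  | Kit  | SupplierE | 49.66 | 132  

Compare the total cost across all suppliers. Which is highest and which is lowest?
SELECT supplier, SUM(cost)
FROM products
GROUP BY supplier
ORDER BY SUM(cost)

All groups:
  SupplierG: 22.06
  SupplierF: 25.63
  SupplierA: 44.49
  SupplierC: 74.17
  SupplierD: 97.68
  SupplierE: 123.21

Highest: SupplierE (123.21)
Lowest: SupplierG (22.06)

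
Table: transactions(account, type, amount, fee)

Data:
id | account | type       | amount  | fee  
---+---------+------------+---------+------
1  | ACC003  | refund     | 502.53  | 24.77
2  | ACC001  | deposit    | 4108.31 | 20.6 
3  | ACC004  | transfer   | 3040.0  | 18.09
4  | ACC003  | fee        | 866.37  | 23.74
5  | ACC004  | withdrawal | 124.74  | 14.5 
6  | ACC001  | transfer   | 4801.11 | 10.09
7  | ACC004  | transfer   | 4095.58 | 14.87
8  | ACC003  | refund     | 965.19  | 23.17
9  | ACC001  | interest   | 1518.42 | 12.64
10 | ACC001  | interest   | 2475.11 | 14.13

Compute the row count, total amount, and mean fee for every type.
SELECT type,
       COUNT(*) as cnt,
       SUM(amount) as total_amount,
       AVG(fee) as avg_fee
FROM transactions
GROUP BY type

Result:
  deposit: 1 records, 4108.31 total amount, 20.60 avg fee
  fee: 1 records, 866.37 total amount, 23.74 avg fee
  interest: 2 records, 3993.53 total amount, 13.39 avg fee
  refund: 2 records, 1467.72 total amount, 23.97 avg fee
  transfer: 3 records, 11936.69 total amount, 14.35 avg fee
  withdrawal: 1 records, 124.74 total amount, 14.50 avg fee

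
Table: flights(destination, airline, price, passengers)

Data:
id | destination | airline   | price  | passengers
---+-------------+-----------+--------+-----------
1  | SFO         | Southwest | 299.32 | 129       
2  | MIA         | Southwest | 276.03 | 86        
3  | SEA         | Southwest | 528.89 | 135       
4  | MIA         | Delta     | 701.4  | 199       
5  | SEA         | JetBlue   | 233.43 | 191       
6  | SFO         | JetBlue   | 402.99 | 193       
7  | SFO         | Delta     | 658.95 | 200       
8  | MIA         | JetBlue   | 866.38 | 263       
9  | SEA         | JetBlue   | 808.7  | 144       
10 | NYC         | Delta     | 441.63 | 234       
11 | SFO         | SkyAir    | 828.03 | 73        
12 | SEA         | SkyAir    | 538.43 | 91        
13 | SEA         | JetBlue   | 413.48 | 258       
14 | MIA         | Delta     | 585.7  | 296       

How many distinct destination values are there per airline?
SELECT airline, COUNT(DISTINCT destination)
FROM flights
GROUP BY airline

Result:
  Delta: 3 distinct
  JetBlue: 3 distinct
  SkyAir: 2 distinct
  Southwest: 3 distinct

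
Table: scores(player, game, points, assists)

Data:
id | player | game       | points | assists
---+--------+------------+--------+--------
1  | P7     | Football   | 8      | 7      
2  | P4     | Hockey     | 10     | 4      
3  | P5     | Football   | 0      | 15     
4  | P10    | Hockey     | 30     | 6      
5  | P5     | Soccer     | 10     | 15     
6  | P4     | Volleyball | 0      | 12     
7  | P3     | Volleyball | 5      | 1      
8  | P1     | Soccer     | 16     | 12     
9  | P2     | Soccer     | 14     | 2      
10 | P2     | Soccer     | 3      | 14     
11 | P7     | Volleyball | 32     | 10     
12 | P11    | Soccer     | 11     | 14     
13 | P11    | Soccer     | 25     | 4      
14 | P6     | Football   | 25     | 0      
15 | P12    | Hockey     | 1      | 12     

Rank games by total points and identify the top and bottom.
SELECT game, SUM(points)
FROM scores
GROUP BY game
ORDER BY SUM(points)

All groups:
  Football: 33
  Volleyball: 37
  Hockey: 41
  Soccer: 79

Highest: Soccer (79)
Lowest: Football (33)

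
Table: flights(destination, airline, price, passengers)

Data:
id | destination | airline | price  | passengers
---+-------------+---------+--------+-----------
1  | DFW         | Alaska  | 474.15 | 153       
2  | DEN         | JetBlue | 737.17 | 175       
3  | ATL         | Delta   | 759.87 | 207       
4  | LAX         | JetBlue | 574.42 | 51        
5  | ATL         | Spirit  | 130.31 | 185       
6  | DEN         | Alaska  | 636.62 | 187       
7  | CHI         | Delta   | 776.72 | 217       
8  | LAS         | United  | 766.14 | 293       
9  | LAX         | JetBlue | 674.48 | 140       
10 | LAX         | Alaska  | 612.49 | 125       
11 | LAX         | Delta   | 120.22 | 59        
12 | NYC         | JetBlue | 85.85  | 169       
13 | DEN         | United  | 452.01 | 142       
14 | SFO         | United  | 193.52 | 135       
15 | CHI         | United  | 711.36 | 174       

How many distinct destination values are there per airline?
SELECT airline, COUNT(DISTINCT destination)
FROM flights
GROUP BY airline

Result:
  Alaska: 3 distinct
  Delta: 3 distinct
  JetBlue: 3 distinct
  Spirit: 1 distinct
  United: 4 distinct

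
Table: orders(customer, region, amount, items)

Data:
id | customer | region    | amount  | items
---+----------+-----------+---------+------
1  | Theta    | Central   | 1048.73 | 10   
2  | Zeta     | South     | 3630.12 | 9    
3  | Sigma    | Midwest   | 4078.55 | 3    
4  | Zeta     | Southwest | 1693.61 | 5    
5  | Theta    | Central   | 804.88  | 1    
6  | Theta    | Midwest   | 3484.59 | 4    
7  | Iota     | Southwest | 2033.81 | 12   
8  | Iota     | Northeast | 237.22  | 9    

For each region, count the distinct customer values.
SELECT region, COUNT(DISTINCT customer)
FROM orders
GROUP BY region

Result:
  Central: 1 distinct
  Midwest: 2 distinct
  Northeast: 1 distinct
  South: 1 distinct
  Southwest: 2 distinct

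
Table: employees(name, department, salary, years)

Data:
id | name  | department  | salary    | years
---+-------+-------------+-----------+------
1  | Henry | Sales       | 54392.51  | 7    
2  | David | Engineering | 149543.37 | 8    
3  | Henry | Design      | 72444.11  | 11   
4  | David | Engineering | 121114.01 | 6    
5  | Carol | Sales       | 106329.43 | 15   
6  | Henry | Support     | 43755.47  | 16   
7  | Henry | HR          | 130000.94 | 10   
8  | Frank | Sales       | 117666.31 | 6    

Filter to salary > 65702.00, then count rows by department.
SELECT department, COUNT(*)
FROM employees
WHERE salary > 65702.00
GROUP BY department

Note: WHERE filters rows before grouping.

Result:
  Design: 1
  Engineering: 2
  HR: 1
  Sales: 2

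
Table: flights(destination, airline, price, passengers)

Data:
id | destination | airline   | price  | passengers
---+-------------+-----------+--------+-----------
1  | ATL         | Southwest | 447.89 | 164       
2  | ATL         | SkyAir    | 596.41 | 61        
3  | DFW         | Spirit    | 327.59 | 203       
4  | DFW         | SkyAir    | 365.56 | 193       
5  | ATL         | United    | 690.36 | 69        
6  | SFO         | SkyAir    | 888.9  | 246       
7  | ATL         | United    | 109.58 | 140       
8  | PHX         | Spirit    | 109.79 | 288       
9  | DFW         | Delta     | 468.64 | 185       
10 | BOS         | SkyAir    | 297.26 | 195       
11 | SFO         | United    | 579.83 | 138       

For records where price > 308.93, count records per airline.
SELECT airline, COUNT(*)
FROM flights
WHERE price > 308.93
GROUP BY airline

Note: WHERE filters rows before grouping.

Result:
  Delta: 1
  SkyAir: 3
  Southwest: 1
  Spirit: 1
  United: 2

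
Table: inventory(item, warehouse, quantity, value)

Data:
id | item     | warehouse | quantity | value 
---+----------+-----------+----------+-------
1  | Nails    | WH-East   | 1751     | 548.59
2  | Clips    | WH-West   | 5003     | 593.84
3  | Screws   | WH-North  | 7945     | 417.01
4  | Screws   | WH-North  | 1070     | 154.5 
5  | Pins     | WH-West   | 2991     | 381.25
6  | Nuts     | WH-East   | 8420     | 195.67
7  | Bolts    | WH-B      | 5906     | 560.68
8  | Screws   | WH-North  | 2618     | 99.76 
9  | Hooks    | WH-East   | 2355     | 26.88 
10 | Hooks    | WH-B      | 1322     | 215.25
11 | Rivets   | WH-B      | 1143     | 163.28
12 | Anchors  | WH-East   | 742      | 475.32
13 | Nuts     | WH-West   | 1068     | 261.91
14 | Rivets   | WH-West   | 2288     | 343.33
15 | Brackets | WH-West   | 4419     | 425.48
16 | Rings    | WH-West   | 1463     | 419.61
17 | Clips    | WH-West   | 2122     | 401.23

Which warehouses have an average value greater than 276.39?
SELECT warehouse, AVG(value)
FROM inventory
GROUP BY warehouse
HAVING AVG(value) > 276.39

Result:
  WH-B: avg=313.07
  WH-East: avg=311.62
  WH-West: avg=403.81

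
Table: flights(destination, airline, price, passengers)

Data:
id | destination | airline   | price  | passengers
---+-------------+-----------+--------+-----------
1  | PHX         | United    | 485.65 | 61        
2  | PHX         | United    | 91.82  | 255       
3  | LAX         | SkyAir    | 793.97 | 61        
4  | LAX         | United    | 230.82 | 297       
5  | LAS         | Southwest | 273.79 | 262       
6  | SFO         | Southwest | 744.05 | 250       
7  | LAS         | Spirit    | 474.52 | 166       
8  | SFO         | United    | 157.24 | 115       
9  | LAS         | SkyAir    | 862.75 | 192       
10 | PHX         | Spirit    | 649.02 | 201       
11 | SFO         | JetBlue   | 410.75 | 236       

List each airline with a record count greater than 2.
SELECT airline, COUNT(*) as cnt
FROM flights
GROUP BY airline
HAVING COUNT(*) > 2

Result:
  United: 4

Note: HAVING filters groups after aggregation, WHERE filters rows before.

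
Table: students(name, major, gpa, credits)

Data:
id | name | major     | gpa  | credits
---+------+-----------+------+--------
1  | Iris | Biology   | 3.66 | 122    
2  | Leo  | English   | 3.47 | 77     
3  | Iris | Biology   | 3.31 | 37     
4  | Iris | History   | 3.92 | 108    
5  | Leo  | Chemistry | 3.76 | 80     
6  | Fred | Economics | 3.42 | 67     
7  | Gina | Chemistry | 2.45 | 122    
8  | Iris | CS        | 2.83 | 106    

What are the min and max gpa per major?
SELECT major, MIN(gpa), MAX(gpa)
FROM students
GROUP BY major

Result:
  Biology: min=3.31, max=3.66
  CS: min=2.83, max=2.83
  Chemistry: min=2.45, max=3.76
  Economics: min=3.42, max=3.42
  English: min=3.47, max=3.47
  History: min=3.92, max=3.92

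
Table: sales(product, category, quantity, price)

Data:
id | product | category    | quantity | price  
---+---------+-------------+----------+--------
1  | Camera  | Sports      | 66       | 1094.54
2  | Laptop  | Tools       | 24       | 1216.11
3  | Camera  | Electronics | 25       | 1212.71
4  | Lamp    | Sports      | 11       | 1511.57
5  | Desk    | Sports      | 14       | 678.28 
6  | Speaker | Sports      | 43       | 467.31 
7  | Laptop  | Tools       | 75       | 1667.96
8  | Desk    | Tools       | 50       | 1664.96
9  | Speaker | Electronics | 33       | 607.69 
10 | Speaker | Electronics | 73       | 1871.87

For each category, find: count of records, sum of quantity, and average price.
SELECT category,
       COUNT(*) as cnt,
       SUM(quantity) as total_quantity,
       AVG(price) as avg_price
FROM sales
GROUP BY category

Result:
  Electronics: 3 records, 131 total quantity, 1230.76 avg price
  Sports: 4 records, 134 total quantity, 937.93 avg price
  Tools: 3 records, 149 total quantity, 1516.34 avg price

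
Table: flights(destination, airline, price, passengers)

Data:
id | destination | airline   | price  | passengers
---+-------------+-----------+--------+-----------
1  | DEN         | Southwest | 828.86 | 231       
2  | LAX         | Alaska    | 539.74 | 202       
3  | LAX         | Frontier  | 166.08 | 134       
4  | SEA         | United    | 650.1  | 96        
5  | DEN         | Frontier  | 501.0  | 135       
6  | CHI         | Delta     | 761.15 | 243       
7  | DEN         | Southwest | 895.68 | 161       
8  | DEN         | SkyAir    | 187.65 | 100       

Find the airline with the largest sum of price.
SELECT airline, SUM(price) as val
FROM flights
GROUP BY airline
ORDER BY val DESC
LIMIT 1

Result: Southwest with sum(price) = 1724.54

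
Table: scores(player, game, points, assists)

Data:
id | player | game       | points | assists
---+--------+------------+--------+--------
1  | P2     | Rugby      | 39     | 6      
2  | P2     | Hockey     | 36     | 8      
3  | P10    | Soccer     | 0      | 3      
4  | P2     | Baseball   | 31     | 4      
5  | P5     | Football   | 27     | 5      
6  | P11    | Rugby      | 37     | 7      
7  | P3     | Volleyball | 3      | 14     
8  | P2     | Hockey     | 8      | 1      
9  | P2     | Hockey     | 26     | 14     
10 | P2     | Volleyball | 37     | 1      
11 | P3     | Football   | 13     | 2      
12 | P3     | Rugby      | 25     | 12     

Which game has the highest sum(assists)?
SELECT game, SUM(assists) as val
FROM scores
GROUP BY game
ORDER BY val DESC
LIMIT 1

Result: Rugby with sum(assists) = 25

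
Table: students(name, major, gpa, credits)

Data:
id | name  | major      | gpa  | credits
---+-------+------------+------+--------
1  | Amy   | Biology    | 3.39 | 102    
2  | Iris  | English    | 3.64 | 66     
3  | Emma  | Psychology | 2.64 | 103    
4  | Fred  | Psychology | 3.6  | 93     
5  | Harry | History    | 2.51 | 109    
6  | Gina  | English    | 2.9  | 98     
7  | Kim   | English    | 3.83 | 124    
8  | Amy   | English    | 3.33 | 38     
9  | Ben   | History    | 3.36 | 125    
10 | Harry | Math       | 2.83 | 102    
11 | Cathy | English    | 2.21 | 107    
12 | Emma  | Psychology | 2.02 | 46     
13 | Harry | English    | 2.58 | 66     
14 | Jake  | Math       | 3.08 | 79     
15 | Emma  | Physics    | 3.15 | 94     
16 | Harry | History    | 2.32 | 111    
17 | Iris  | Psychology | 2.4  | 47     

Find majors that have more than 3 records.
SELECT major, COUNT(*) as cnt
FROM students
GROUP BY major
HAVING COUNT(*) > 3

Result:
  English: 6
  Psychology: 4

Note: HAVING filters groups after aggregation, WHERE filters rows before.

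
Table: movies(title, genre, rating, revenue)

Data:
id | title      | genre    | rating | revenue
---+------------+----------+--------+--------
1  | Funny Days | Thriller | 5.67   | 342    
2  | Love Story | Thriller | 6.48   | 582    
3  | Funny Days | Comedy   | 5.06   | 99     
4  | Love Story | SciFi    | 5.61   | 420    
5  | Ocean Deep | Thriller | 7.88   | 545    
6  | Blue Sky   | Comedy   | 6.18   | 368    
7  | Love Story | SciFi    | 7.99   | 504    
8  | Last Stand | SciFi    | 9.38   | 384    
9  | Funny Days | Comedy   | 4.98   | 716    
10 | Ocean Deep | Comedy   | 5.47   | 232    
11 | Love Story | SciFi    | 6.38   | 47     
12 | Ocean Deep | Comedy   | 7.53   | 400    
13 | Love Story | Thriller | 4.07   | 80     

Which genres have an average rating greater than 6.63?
SELECT genre, AVG(rating)
FROM movies
GROUP BY genre
HAVING AVG(rating) > 6.63

Result:
  SciFi: avg=7.34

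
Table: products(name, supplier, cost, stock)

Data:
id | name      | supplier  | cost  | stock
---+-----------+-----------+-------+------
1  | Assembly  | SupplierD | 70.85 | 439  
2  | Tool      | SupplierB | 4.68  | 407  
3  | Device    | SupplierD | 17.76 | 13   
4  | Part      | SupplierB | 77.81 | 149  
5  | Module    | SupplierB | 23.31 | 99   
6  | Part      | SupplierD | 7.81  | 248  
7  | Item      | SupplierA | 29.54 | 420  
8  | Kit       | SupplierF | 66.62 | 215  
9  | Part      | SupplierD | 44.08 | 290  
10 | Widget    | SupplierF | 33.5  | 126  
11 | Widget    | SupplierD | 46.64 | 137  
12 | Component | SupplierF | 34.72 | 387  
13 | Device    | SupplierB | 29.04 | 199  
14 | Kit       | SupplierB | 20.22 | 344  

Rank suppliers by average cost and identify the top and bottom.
SELECT supplier, AVG(cost)
FROM products
GROUP BY supplier
ORDER BY AVG(cost)

All groups:
  SupplierA: 29.54
  SupplierB: 31.01
  SupplierD: 37.43
  SupplierF: 44.95

Highest: SupplierF (44.95)
Lowest: SupplierA (29.54)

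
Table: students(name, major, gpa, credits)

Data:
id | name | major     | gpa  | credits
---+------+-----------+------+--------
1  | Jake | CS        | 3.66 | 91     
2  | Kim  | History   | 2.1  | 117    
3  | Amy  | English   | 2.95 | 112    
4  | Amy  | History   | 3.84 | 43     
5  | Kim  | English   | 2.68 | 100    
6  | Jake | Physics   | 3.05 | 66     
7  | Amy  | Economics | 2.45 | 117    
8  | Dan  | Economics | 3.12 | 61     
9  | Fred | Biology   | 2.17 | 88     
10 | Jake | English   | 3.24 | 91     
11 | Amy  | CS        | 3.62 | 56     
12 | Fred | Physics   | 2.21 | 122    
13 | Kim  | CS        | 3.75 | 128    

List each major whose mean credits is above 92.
SELECT major, AVG(credits)
FROM students
GROUP BY major
HAVING AVG(credits) > 92

Result:
  English: avg=101.00
  Physics: avg=94.00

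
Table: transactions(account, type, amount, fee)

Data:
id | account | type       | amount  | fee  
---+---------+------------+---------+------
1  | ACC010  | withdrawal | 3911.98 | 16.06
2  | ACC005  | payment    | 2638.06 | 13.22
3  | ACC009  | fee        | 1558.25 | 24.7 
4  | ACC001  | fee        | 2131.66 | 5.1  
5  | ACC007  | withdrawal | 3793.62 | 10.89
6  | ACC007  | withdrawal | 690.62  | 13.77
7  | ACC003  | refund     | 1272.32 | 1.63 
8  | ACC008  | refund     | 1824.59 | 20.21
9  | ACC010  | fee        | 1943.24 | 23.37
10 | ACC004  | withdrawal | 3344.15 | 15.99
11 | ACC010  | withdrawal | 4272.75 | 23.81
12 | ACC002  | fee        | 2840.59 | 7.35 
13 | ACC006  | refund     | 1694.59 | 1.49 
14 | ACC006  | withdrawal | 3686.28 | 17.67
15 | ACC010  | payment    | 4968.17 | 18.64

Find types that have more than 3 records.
SELECT type, COUNT(*) as cnt
FROM transactions
GROUP BY type
HAVING COUNT(*) > 3

Result:
  fee: 4
  withdrawal: 6

Note: HAVING filters groups after aggregation, WHERE filters rows before.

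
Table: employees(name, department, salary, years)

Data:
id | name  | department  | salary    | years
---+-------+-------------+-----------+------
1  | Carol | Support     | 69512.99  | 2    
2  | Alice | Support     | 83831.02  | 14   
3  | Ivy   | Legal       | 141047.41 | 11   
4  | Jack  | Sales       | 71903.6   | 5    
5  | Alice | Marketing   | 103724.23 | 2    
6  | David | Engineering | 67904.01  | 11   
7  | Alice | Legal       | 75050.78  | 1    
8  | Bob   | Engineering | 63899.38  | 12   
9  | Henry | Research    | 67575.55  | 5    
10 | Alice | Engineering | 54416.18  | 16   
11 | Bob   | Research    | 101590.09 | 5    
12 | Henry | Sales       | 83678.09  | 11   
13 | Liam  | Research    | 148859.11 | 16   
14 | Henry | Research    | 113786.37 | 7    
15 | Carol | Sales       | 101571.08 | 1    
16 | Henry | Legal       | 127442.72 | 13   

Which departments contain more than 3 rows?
SELECT department, COUNT(*) as cnt
FROM employees
GROUP BY department
HAVING COUNT(*) > 3

Result:
  Research: 4

Note: HAVING filters groups after aggregation, WHERE filters rows before.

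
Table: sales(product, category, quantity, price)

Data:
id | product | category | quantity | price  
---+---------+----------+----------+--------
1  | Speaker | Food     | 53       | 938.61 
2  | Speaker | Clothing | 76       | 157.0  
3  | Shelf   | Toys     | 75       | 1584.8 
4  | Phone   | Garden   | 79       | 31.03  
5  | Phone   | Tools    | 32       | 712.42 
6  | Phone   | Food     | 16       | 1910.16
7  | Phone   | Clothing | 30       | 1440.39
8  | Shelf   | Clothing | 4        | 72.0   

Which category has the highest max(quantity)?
SELECT category, MAX(quantity) as val
FROM sales
GROUP BY category
ORDER BY val DESC
LIMIT 1

Result: Garden with max(quantity) = 79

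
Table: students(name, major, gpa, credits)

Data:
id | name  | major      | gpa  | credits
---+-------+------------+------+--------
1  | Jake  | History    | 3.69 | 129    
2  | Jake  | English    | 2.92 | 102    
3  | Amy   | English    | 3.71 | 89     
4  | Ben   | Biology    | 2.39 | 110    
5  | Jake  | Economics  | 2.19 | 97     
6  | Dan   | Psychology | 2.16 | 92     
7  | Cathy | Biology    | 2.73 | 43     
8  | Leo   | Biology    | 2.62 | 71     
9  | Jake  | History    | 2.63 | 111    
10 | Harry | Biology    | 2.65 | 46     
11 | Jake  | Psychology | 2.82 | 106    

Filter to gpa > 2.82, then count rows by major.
SELECT major, COUNT(*)
FROM students
WHERE gpa > 2.82
GROUP BY major

Note: WHERE filters rows before grouping.

Result:
  English: 2
  History: 1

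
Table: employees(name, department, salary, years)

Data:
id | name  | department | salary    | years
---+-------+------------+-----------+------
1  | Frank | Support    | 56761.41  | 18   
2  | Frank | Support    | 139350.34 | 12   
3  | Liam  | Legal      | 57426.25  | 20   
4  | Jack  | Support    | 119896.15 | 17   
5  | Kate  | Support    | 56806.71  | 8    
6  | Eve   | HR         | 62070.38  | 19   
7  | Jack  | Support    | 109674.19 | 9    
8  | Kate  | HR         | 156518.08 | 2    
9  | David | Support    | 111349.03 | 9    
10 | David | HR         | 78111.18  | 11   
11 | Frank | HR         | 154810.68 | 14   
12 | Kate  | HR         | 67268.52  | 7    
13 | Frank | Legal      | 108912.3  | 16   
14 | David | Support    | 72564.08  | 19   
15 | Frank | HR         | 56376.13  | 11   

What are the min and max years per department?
SELECT department, MIN(years), MAX(years)
FROM employees
GROUP BY department

Result:
  HR: min=2, max=19
  Legal: min=16, max=20
  Support: min=8, max=19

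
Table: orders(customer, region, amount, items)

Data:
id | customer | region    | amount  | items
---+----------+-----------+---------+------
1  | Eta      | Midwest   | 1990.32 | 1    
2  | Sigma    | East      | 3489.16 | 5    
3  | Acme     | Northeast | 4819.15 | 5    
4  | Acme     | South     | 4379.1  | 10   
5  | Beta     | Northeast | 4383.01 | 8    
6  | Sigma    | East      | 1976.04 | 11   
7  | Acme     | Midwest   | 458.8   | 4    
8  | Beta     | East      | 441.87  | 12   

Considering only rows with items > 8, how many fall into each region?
SELECT region, COUNT(*)
FROM orders
WHERE items > 8
GROUP BY region

Note: WHERE filters rows before grouping.

Result:
  East: 2
  South: 1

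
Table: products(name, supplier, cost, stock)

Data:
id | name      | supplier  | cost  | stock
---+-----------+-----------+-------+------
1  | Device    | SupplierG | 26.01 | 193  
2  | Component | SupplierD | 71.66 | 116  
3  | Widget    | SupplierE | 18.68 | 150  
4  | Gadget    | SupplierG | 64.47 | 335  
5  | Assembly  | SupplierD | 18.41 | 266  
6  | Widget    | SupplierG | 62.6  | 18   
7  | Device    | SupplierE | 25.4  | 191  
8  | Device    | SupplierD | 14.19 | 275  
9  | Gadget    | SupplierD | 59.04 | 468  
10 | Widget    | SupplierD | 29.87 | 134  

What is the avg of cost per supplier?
SELECT supplier, AVG(cost) as result
FROM products
GROUP BY supplier

Result:
  SupplierD: 38.63
  SupplierE: 22.04
  SupplierG: 51.03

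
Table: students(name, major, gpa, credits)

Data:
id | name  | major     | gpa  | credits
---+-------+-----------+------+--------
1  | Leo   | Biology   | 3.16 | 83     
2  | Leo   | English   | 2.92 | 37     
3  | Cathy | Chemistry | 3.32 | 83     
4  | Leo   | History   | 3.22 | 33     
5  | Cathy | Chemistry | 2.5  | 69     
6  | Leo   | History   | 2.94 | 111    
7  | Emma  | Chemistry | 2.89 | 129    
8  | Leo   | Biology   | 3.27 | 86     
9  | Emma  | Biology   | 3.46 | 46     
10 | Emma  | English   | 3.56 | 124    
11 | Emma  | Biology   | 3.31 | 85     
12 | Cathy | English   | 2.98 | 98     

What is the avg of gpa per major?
SELECT major, AVG(gpa) as result
FROM students
GROUP BY major

Result:
  Biology: 3.30
  Chemistry: 2.90
  English: 3.15
  History: 3.08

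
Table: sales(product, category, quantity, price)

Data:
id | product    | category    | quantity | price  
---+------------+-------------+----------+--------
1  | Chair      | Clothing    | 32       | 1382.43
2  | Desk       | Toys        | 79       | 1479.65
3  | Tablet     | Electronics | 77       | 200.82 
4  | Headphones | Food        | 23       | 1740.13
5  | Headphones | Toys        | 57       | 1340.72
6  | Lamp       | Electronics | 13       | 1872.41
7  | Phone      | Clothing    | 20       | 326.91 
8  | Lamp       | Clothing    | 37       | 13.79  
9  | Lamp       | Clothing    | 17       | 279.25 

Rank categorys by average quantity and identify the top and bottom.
SELECT category, AVG(quantity)
FROM sales
GROUP BY category
ORDER BY AVG(quantity)

All groups:
  Food: 23.00
  Clothing: 26.50
  Electronics: 45.00
  Toys: 68.00

Highest: Toys (68.00)
Lowest: Food (23.00)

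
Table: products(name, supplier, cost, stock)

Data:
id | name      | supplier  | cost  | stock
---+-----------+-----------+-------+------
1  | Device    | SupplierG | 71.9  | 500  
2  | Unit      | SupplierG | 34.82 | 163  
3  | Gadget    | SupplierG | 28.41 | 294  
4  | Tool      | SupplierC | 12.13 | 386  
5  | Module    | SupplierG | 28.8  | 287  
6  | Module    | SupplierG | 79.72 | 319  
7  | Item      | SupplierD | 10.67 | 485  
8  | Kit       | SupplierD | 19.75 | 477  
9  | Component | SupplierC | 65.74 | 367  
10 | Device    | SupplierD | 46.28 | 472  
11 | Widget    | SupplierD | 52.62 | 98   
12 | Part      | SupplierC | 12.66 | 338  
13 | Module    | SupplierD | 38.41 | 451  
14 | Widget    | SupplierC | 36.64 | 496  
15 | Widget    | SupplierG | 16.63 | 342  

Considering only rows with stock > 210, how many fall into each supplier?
SELECT supplier, COUNT(*)
FROM products
WHERE stock > 210
GROUP BY supplier

Note: WHERE filters rows before grouping.

Result:
  SupplierC: 4
  SupplierD: 4
  SupplierG: 5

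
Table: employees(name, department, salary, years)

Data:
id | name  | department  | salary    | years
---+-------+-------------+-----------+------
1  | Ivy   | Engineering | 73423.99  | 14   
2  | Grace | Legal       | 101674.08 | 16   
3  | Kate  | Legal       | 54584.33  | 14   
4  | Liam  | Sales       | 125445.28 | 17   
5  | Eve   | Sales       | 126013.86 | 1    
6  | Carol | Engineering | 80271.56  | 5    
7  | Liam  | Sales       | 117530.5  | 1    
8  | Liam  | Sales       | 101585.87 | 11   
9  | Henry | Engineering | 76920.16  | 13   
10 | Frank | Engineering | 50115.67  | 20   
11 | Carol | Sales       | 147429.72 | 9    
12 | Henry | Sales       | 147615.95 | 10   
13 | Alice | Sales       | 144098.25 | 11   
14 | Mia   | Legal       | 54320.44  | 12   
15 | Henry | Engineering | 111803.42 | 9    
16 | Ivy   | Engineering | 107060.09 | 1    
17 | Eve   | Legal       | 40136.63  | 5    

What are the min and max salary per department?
SELECT department, MIN(salary), MAX(salary)
FROM employees
GROUP BY department

Result:
  Engineering: min=50115.67, max=111803.42
  Legal: min=40136.63, max=101674.08
  Sales: min=101585.87, max=147615.95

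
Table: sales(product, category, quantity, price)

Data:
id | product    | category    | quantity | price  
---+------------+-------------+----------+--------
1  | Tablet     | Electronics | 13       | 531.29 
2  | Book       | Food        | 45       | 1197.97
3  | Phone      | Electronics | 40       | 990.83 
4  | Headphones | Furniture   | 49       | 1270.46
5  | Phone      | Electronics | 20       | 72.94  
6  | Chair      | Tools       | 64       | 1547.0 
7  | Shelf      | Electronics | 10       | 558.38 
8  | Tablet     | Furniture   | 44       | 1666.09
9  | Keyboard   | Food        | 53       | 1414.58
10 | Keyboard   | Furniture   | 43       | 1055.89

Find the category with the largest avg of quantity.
SELECT category, AVG(quantity) as val
FROM sales
GROUP BY category
ORDER BY val DESC
LIMIT 1

Result: Tools with avg(quantity) = 64.00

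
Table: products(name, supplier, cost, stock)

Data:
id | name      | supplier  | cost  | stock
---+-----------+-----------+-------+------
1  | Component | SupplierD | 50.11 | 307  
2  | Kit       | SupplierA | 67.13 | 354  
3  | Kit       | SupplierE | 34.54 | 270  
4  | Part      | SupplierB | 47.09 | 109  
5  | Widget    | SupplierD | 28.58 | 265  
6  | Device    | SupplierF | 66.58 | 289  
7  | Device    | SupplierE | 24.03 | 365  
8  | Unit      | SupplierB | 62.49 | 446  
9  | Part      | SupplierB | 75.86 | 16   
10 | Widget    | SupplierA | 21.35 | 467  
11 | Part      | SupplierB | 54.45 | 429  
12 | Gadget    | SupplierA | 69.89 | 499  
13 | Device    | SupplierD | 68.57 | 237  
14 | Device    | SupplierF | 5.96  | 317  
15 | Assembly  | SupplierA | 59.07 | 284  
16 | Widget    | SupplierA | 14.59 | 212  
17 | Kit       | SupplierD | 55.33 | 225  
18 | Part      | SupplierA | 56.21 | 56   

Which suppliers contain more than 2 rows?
SELECT supplier, COUNT(*) as cnt
FROM products
GROUP BY supplier
HAVING COUNT(*) > 2

Result:
  SupplierA: 6
  SupplierB: 4
  SupplierD: 4

Note: HAVING filters groups after aggregation, WHERE filters rows before.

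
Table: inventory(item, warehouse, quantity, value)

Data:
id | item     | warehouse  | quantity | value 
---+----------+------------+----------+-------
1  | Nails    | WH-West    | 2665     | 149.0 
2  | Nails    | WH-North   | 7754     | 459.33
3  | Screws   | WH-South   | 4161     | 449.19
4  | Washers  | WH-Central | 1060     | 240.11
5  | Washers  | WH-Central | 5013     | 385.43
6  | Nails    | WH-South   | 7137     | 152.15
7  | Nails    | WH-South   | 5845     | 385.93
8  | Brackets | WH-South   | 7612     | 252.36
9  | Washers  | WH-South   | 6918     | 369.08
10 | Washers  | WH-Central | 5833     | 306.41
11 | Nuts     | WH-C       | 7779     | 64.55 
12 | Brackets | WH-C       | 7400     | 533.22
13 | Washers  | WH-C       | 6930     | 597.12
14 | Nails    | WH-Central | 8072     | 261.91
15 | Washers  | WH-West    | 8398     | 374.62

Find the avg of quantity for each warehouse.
SELECT warehouse, AVG(quantity) as result
FROM inventory
GROUP BY warehouse

Result:
  WH-C: 7369.67
  WH-Central: 4994.50
  WH-North: 7754.00
  WH-South: 6334.60
  WH-West: 5531.50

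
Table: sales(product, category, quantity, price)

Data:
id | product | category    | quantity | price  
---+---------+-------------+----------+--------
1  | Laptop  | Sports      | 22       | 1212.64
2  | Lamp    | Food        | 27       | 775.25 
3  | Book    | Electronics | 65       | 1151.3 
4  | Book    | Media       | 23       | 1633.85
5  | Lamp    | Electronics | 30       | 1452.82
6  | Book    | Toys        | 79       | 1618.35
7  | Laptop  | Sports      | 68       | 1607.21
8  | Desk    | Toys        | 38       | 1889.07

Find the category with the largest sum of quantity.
SELECT category, SUM(quantity) as val
FROM sales
GROUP BY category
ORDER BY val DESC
LIMIT 1

Result: Toys with sum(quantity) = 117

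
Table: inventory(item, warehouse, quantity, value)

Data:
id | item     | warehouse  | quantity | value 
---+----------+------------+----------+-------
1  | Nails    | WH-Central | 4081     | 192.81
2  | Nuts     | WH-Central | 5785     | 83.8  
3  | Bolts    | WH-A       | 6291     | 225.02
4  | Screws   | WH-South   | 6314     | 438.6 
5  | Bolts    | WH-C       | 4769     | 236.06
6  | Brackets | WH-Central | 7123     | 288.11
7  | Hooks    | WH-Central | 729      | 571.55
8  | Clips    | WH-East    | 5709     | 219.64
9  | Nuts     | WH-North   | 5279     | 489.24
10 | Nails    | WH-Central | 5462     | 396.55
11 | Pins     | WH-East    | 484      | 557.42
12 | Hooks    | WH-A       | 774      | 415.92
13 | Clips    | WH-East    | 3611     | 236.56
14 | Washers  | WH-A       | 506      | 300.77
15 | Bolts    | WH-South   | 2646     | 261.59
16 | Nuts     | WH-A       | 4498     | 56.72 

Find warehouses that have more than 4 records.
SELECT warehouse, COUNT(*) as cnt
FROM inventory
GROUP BY warehouse
HAVING COUNT(*) > 4

Result:
  WH-Central: 5

Note: HAVING filters groups after aggregation, WHERE filters rows before.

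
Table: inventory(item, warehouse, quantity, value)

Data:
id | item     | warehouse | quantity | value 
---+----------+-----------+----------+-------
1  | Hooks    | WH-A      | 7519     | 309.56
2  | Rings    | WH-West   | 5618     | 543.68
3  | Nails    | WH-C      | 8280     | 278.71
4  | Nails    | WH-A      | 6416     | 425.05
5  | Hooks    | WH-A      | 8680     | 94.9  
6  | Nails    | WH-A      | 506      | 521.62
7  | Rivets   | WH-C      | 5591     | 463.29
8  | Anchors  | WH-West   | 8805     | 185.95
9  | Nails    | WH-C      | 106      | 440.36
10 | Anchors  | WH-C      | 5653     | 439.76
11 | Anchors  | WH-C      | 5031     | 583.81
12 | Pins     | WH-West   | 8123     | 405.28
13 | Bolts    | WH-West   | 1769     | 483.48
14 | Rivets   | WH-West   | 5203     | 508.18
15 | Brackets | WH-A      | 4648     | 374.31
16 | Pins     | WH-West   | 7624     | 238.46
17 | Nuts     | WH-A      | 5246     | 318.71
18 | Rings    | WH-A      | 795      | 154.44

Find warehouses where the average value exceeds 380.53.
SELECT warehouse, AVG(value)
FROM inventory
GROUP BY warehouse
HAVING AVG(value) > 380.53

Result:
  WH-C: avg=441.19
  WH-West: avg=394.17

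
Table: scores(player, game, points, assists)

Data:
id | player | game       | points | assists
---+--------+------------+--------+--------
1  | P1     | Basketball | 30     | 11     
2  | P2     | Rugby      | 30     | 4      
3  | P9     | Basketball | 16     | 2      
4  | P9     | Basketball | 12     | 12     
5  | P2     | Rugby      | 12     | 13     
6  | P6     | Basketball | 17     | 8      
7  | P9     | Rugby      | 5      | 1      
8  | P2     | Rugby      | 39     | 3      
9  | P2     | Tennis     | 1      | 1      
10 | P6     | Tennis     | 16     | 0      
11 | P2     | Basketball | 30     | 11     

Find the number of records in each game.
SELECT game, COUNT(*) as count
FROM scores
GROUP BY game

Result:
  Basketball: 5
  Rugby: 4
  Tennis: 2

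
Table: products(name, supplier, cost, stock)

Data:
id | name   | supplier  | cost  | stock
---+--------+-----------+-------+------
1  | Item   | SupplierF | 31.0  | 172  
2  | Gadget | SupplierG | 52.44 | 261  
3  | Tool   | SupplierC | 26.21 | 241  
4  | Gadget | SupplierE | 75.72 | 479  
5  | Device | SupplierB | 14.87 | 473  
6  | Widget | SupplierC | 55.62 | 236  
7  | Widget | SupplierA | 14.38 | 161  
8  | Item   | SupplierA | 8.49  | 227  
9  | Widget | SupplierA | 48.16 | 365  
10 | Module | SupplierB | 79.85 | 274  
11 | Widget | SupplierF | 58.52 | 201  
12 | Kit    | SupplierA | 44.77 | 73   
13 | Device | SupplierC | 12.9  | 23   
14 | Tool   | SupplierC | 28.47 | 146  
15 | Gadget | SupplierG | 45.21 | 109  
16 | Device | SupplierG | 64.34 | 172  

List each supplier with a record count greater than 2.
SELECT supplier, COUNT(*) as cnt
FROM products
GROUP BY supplier
HAVING COUNT(*) > 2

Result:
  SupplierA: 4
  SupplierC: 4
  SupplierG: 3

Note: HAVING filters groups after aggregation, WHERE filters rows before.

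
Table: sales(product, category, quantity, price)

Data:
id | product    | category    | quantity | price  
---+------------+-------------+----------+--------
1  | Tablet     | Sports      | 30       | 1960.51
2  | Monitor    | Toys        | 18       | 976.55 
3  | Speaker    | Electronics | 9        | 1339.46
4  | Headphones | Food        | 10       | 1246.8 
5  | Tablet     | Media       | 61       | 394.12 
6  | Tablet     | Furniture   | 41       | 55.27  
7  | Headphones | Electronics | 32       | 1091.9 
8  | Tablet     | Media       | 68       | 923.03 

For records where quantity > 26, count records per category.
SELECT category, COUNT(*)
FROM sales
WHERE quantity > 26
GROUP BY category

Note: WHERE filters rows before grouping.

Result:
  Electronics: 1
  Furniture: 1
  Media: 2
  Sports: 1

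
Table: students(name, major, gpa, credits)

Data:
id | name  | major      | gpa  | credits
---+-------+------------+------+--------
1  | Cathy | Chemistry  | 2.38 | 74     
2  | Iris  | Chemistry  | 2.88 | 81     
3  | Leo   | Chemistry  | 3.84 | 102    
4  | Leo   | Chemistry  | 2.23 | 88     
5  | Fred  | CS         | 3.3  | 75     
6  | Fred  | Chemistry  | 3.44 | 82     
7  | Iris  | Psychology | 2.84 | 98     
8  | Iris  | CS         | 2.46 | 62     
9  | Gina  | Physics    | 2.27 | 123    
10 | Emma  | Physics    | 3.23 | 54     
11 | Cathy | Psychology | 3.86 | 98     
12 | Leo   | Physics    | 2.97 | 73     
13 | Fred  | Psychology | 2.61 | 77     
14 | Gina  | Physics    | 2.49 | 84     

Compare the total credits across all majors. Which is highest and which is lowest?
SELECT major, SUM(credits)
FROM students
GROUP BY major
ORDER BY SUM(credits)

All groups:
  CS: 137
  Psychology: 273
  Physics: 334
  Chemistry: 427

Highest: Chemistry (427)
Lowest: CS (137)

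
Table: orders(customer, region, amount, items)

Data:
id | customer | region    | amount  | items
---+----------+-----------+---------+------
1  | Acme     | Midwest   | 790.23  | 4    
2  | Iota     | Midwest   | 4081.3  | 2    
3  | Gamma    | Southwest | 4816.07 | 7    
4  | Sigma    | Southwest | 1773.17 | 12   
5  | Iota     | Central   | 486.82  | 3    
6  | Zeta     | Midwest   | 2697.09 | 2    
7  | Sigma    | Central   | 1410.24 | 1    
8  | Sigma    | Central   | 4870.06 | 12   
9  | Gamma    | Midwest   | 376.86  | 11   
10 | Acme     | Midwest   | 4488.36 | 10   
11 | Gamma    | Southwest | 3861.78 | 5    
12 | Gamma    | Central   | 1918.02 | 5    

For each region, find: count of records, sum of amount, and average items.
SELECT region,
       COUNT(*) as cnt,
       SUM(amount) as total_amount,
       AVG(items) as avg_items
FROM orders
GROUP BY region

Result:
  Central: 4 records, 8685.14 total amount, 5.25 avg items
  Midwest: 5 records, 12433.84 total amount, 5.80 avg items
  Southwest: 3 records, 10451.02 total amount, 8.00 avg items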